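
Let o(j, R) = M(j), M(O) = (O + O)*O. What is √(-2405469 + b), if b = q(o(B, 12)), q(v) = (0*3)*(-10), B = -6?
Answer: I*√2405469 ≈ 1551.0*I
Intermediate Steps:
M(O) = 2*O² (M(O) = (2*O)*O = 2*O²)
o(j, R) = 2*j²
q(v) = 0 (q(v) = 0*(-10) = 0)
b = 0
√(-2405469 + b) = √(-2405469 + 0) = √(-2405469) = I*√2405469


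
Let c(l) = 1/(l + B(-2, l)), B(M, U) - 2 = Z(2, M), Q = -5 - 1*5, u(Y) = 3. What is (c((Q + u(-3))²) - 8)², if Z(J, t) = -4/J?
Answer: 152881/2401 ≈ 63.674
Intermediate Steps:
Q = -10 (Q = -5 - 5 = -10)
B(M, U) = 0 (B(M, U) = 2 - 4/2 = 2 - 4*½ = 2 - 2 = 0)
c(l) = 1/l (c(l) = 1/(l + 0) = 1/l)
(c((Q + u(-3))²) - 8)² = (1/((-10 + 3)²) - 8)² = (1/((-7)²) - 8)² = (1/49 - 8)² = (-391/49)² = 152881/2401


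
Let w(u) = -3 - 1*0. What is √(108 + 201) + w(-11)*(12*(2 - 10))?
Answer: 288 + √309 ≈ 305.58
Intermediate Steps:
w(u) = -3 (w(u) = -3 + 0 = -3)
√(108 + 201) + w(-11)*(12*(2 - 10)) = √(108 + 201) - 36*(2 - 10) = √309 - 36*(-8) = √309 - 3*(-96) = √309 + 288 = 288 + √309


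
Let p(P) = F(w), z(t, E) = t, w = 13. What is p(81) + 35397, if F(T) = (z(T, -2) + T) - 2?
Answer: 35421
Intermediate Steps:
F(T) = -2 + 2*T (F(T) = (T + T) - 2 = 2*T - 2 = -2 + 2*T)
p(P) = 24 (p(P) = -2 + 2*13 = -2 + 26 = 24)
p(81) + 35397 = 24 + 35397 = 35421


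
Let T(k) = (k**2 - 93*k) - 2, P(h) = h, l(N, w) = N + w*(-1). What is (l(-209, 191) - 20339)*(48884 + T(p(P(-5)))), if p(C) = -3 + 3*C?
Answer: -1055200320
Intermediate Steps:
l(N, w) = N - w
T(k) = -2 + k**2 - 93*k
(l(-209, 191) - 20339)*(48884 + T(p(P(-5)))) = ((-209 - 1*191) - 20339)*(48884 + (-2 + (-3 + 3*(-5))**2 - 93*(-3 + 3*(-5)))) = ((-209 - 191) - 20339)*(48884 + (-2 + (-3 - 15)**2 - 93*(-3 - 15))) = (-400 - 20339)*(48884 + (-2 + (-18)**2 - 93*(-18))) = -20739*(48884 + (-2 + 324 + 1674)) = -20739*(48884 + 1996) = -20739*50880 = -1055200320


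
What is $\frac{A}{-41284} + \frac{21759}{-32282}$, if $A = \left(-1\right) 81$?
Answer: $- \frac{447841857}{666365044} \approx -0.67207$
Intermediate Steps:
$A = -81$
$\frac{A}{-41284} + \frac{21759}{-32282} = - \frac{81}{-41284} + \frac{21759}{-32282} = \left(-81\right) \left(- \frac{1}{41284}\right) + 21759 \left(- \frac{1}{32282}\right) = \frac{81}{41284} - \frac{21759}{32282} = - \frac{447841857}{666365044}$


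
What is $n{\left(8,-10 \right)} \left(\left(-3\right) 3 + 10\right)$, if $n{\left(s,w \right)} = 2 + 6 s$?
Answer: $50$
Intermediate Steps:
$n{\left(8,-10 \right)} \left(\left(-3\right) 3 + 10\right) = \left(2 + 6 \cdot 8\right) \left(\left(-3\right) 3 + 10\right) = \left(2 + 48\right) \left(-9 + 10\right) = 50 \cdot 1 = 50$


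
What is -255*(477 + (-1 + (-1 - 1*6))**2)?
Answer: -137955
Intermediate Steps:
-255*(477 + (-1 + (-1 - 1*6))**2) = -255*(477 + (-1 + (-1 - 6))**2) = -255*(477 + (-1 - 7)**2) = -255*(477 + (-8)**2) = -255*(477 + 64) = -255*541 = -137955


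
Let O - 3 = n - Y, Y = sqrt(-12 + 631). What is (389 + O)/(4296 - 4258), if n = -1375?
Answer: -983/38 - sqrt(619)/38 ≈ -26.523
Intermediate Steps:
Y = sqrt(619) ≈ 24.880
O = -1372 - sqrt(619) (O = 3 + (-1375 - sqrt(619)) = -1372 - sqrt(619) ≈ -1396.9)
(389 + O)/(4296 - 4258) = (389 + (-1372 - sqrt(619)))/(4296 - 4258) = (-983 - sqrt(619))/38 = (-983 - sqrt(619))*(1/38) = -983/38 - sqrt(619)/38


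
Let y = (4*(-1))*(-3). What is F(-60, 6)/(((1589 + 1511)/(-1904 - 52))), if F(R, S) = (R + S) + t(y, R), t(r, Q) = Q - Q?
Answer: 26406/775 ≈ 34.072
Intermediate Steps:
y = 12 (y = -4*(-3) = 12)
t(r, Q) = 0
F(R, S) = R + S (F(R, S) = (R + S) + 0 = R + S)
F(-60, 6)/(((1589 + 1511)/(-1904 - 52))) = (-60 + 6)/(((1589 + 1511)/(-1904 - 52))) = -54/(3100/(-1956)) = -54/(3100*(-1/1956)) = -54/(-775/489) = -54*(-489/775) = 26406/775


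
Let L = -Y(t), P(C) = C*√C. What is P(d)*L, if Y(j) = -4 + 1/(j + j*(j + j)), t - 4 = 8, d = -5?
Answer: -1199*I*√5/60 ≈ -44.684*I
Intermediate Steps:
P(C) = C^(3/2)
t = 12 (t = 4 + 8 = 12)
Y(j) = -4 + 1/(j + 2*j²) (Y(j) = -4 + 1/(j + j*(2*j)) = -4 + 1/(j + 2*j²))
L = 1199/300 (L = -(1 - 8*12² - 4*12)/(12*(1 + 2*12)) = -(1 - 8*144 - 48)/(12*(1 + 24)) = -(1 - 1152 - 48)/(12*25) = -(-1199)/(12*25) = -1*(-1199/300) = 1199/300 ≈ 3.9967)
P(d)*L = (-5)^(3/2)*(1199/300) = -5*I*√5*(1199/300) = -1199*I*√5/60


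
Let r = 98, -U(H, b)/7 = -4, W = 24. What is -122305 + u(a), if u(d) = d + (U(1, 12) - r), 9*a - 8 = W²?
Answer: -1100791/9 ≈ -1.2231e+5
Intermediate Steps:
U(H, b) = 28 (U(H, b) = -7*(-4) = 28)
a = 584/9 (a = 8/9 + (⅑)*24² = 8/9 + (⅑)*576 = 8/9 + 64 = 584/9 ≈ 64.889)
u(d) = -70 + d (u(d) = d + (28 - 1*98) = d + (28 - 98) = d - 70 = -70 + d)
-122305 + u(a) = -122305 + (-70 + 584/9) = -122305 - 46/9 = -1100791/9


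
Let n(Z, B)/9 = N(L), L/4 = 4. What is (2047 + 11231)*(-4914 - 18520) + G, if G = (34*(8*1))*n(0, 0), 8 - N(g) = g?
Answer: -311176236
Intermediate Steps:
L = 16 (L = 4*4 = 16)
N(g) = 8 - g
n(Z, B) = -72 (n(Z, B) = 9*(8 - 1*16) = 9*(8 - 16) = 9*(-8) = -72)
G = -19584 (G = (34*(8*1))*(-72) = (34*8)*(-72) = 272*(-72) = -19584)
(2047 + 11231)*(-4914 - 18520) + G = (2047 + 11231)*(-4914 - 18520) - 19584 = 13278*(-23434) - 19584 = -311156652 - 19584 = -311176236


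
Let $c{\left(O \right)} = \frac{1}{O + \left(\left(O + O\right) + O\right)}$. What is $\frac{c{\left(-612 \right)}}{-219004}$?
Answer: $\frac{1}{536121792} \approx 1.8652 \cdot 10^{-9}$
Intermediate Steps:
$c{\left(O \right)} = \frac{1}{4 O}$ ($c{\left(O \right)} = \frac{1}{O + \left(2 O + O\right)} = \frac{1}{O + 3 O} = \frac{1}{4 O}$)
$\frac{c{\left(-612 \right)}}{-219004} = \frac{\frac{1}{4} \frac{1}{-612}}{-219004} = \frac{1}{4} \left(- \frac{1}{612}\right) \left(- \frac{1}{219004}\right) = \left(- \frac{1}{2448}\right) \left(- \frac{1}{219004}\right) = \frac{1}{536121792}$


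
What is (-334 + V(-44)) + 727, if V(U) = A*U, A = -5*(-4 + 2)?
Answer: -47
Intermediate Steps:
A = 10 (A = -5*(-2) = 10)
V(U) = 10*U
(-334 + V(-44)) + 727 = (-334 + 10*(-44)) + 727 = (-334 - 440) + 727 = -774 + 727 = -47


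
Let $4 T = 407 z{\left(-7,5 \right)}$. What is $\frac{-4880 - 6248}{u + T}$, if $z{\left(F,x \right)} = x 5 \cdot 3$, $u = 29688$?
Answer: $- \frac{44512}{149277} \approx -0.29818$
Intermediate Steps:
$z{\left(F,x \right)} = 15 x$ ($z{\left(F,x \right)} = 5 x 3 = 15 x$)
$T = \frac{30525}{4}$ ($T = \frac{407 \cdot 15 \cdot 5}{4} = \frac{407 \cdot 75}{4} = \frac{1}{4} \cdot 30525 = \frac{30525}{4} \approx 7631.3$)
$\frac{-4880 - 6248}{u + T} = \frac{-4880 - 6248}{29688 + \frac{30525}{4}} = - \frac{11128}{\frac{149277}{4}} = \left(-11128\right) \frac{4}{149277} = - \frac{44512}{149277}$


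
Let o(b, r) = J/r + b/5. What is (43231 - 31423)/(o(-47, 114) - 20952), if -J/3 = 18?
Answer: -560880/995689 ≈ -0.56331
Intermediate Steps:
J = -54 (J = -3*18 = -54)
o(b, r) = -54/r + b/5
(43231 - 31423)/(o(-47, 114) - 20952) = (43231 - 31423)/((-54/114 + (1/5)*(-47)) - 20952) = 11808/((-54*1/114 - 47/5) - 20952) = 11808/((-9/19 - 47/5) - 20952) = 11808/(-938/95 - 20952) = 11808/(-1991378/95) = 11808*(-95/1991378) = -560880/995689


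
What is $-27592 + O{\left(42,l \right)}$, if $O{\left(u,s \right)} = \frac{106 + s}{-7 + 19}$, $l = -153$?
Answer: $- \frac{331151}{12} \approx -27596.0$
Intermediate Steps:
$O{\left(u,s \right)} = \frac{53}{6} + \frac{s}{12}$ ($O{\left(u,s \right)} = \frac{106 + s}{12} = \left(106 + s\right) \frac{1}{12} = \frac{53}{6} + \frac{s}{12}$)
$-27592 + O{\left(42,l \right)} = -27592 + \left(\frac{53}{6} + \frac{1}{12} \left(-153\right)\right) = -27592 + \left(\frac{53}{6} - \frac{51}{4}\right) = -27592 - \frac{47}{12} = - \frac{331151}{12}$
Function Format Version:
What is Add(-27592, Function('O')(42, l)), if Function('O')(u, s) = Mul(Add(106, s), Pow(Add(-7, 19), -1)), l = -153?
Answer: Rational(-331151, 12) ≈ -27596.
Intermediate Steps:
Function('O')(u, s) = Add(Rational(53, 6), Mul(Rational(1, 12), s)) (Function('O')(u, s) = Mul(Add(106, s), Pow(12, -1)) = Mul(Add(106, s), Rational(1, 12)) = Add(Rational(53, 6), Mul(Rational(1, 12), s)))
Add(-27592, Function('O')(42, l)) = Add(-27592, Add(Rational(53, 6), Mul(Rational(1, 12), -153))) = Add(-27592, Add(Rational(53, 6), Rational(-51, 4))) = Add(-27592, Rational(-47, 12)) = Rational(-331151, 12)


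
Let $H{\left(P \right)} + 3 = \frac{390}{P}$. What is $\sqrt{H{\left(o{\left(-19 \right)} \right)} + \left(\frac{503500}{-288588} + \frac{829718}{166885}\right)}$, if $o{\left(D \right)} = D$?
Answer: $\frac{2 i \sqrt{265581474365099717996970}}{228764789805} \approx 4.5055 i$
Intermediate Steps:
$H{\left(P \right)} = -3 + \frac{390}{P}$
$\sqrt{H{\left(o{\left(-19 \right)} \right)} + \left(\frac{503500}{-288588} + \frac{829718}{166885}\right)} = \sqrt{\left(-3 + \frac{390}{-19}\right) + \left(\frac{503500}{-288588} + \frac{829718}{166885}\right)} = \sqrt{\left(-3 + 390 \left(- \frac{1}{19}\right)\right) + \left(503500 \left(- \frac{1}{288588}\right) + 829718 \cdot \frac{1}{166885}\right)} = \sqrt{\left(-3 - \frac{390}{19}\right) + \left(- \frac{125875}{72147} + \frac{829718}{166885}\right)} = \sqrt{- \frac{447}{19} + \frac{38855015171}{12040252095}} = \sqrt{- \frac{4643747398216}{228764789805}} = \frac{2 i \sqrt{265581474365099717996970}}{228764789805}$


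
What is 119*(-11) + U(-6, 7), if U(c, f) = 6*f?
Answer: -1267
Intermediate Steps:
119*(-11) + U(-6, 7) = 119*(-11) + 6*7 = -1309 + 42 = -1267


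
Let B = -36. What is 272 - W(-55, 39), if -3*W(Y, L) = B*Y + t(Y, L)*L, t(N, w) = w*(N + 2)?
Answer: -25939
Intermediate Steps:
t(N, w) = w*(2 + N)
W(Y, L) = 12*Y - L²*(2 + Y)/3 (W(Y, L) = -(-36*Y + (L*(2 + Y))*L)/3 = -(-36*Y + L²*(2 + Y))/3 = 12*Y - L²*(2 + Y)/3)
272 - W(-55, 39) = 272 - (12*(-55) - ⅓*39²*(2 - 55)) = 272 - (-660 - ⅓*1521*(-53)) = 272 - (-660 + 26871) = 272 - 1*26211 = 272 - 26211 = -25939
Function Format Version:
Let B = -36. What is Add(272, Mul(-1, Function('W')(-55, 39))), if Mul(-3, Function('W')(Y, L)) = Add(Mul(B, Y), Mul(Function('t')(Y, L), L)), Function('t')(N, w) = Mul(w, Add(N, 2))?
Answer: -25939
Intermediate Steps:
Function('t')(N, w) = Mul(w, Add(2, N))
Function('W')(Y, L) = Add(Mul(12, Y), Mul(Rational(-1, 3), Pow(L, 2), Add(2, Y))) (Function('W')(Y, L) = Mul(Rational(-1, 3), Add(Mul(-36, Y), Mul(Mul(L, Add(2, Y)), L))) = Mul(Rational(-1, 3), Add(Mul(-36, Y), Mul(Pow(L, 2), Add(2, Y)))) = Add(Mul(12, Y), Mul(Rational(-1, 3), Pow(L, 2), Add(2, Y))))
Add(272, Mul(-1, Function('W')(-55, 39))) = Add(272, Mul(-1, Add(Mul(12, -55), Mul(Rational(-1, 3), Pow(39, 2), Add(2, -55))))) = Add(272, Mul(-1, Add(-660, Mul(Rational(-1, 3), 1521, -53)))) = Add(272, Mul(-1, Add(-660, 26871))) = Add(272, Mul(-1, 26211)) = Add(272, -26211) = -25939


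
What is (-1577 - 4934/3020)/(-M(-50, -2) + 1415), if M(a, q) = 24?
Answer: -2383737/2100410 ≈ -1.1349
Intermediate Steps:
(-1577 - 4934/3020)/(-M(-50, -2) + 1415) = (-1577 - 4934/3020)/(-1*24 + 1415) = (-1577 - 4934*1/3020)/(-24 + 1415) = (-1577 - 2467/1510)/1391 = -2383737/1510*1/1391 = -2383737/2100410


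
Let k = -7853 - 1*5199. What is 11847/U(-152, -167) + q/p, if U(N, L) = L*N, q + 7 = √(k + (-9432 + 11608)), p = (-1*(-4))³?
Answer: 72565/203072 + I*√2719/32 ≈ 0.35734 + 1.6295*I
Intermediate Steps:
k = -13052 (k = -7853 - 5199 = -13052)
p = 64 (p = 4³ = 64)
q = -7 + 2*I*√2719 (q = -7 + √(-13052 + (-9432 + 11608)) = -7 + √(-13052 + 2176) = -7 + √(-10876) = -7 + 2*I*√2719 ≈ -7.0 + 104.29*I)
11847/U(-152, -167) + q/p = 11847/((-167*(-152))) + (-7 + 2*I*√2719)/64 = 11847/25384 + (-7 + 2*I*√2719)*(1/64) = 11847*(1/25384) + (-7/64 + I*√2719/32) = 11847/25384 + (-7/64 + I*√2719/32) = 72565/203072 + I*√2719/32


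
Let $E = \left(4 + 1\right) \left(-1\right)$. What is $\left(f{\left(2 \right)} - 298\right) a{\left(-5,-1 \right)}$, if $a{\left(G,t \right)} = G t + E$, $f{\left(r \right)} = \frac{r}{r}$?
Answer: $0$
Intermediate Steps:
$E = -5$ ($E = 5 \left(-1\right) = -5$)
$f{\left(r \right)} = 1$
$a{\left(G,t \right)} = -5 + G t$ ($a{\left(G,t \right)} = G t - 5 = -5 + G t$)
$\left(f{\left(2 \right)} - 298\right) a{\left(-5,-1 \right)} = \left(1 - 298\right) \left(-5 - -5\right) = - 297 \left(-5 + 5\right) = \left(-297\right) 0 = 0$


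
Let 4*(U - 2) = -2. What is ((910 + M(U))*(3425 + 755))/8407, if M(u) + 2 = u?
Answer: 3801710/8407 ≈ 452.21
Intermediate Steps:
U = 3/2 (U = 2 + (1/4)*(-2) = 2 - 1/2 = 3/2 ≈ 1.5000)
M(u) = -2 + u
((910 + M(U))*(3425 + 755))/8407 = ((910 + (-2 + 3/2))*(3425 + 755))/8407 = ((910 - 1/2)*4180)*(1/8407) = ((1819/2)*4180)*(1/8407) = 3801710*(1/8407) = 3801710/8407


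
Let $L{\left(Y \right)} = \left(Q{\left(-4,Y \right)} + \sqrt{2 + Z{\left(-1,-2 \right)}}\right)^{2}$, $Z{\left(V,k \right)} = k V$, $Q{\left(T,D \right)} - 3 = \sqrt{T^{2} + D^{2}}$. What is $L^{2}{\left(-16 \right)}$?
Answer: $115409 + 23760 \sqrt{17} \approx 2.1337 \cdot 10^{5}$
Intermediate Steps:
$Q{\left(T,D \right)} = 3 + \sqrt{D^{2} + T^{2}}$ ($Q{\left(T,D \right)} = 3 + \sqrt{T^{2} + D^{2}} = 3 + \sqrt{D^{2} + T^{2}}$)
$Z{\left(V,k \right)} = V k$
$L{\left(Y \right)} = \left(5 + \sqrt{16 + Y^{2}}\right)^{2}$ ($L{\left(Y \right)} = \left(\left(3 + \sqrt{Y^{2} + \left(-4\right)^{2}}\right) + \sqrt{2 - -2}\right)^{2} = \left(\left(3 + \sqrt{Y^{2} + 16}\right) + \sqrt{2 + 2}\right)^{2} = \left(\left(3 + \sqrt{16 + Y^{2}}\right) + \sqrt{4}\right)^{2} = \left(\left(3 + \sqrt{16 + Y^{2}}\right) + 2\right)^{2} = \left(5 + \sqrt{16 + Y^{2}}\right)^{2}$)
$L^{2}{\left(-16 \right)} = \left(\left(5 + \sqrt{16 + \left(-16\right)^{2}}\right)^{2}\right)^{2} = \left(\left(5 + \sqrt{16 + 256}\right)^{2}\right)^{2} = \left(\left(5 + \sqrt{272}\right)^{2}\right)^{2} = \left(\left(5 + 4 \sqrt{17}\right)^{2}\right)^{2} = \left(5 + 4 \sqrt{17}\right)^{4}$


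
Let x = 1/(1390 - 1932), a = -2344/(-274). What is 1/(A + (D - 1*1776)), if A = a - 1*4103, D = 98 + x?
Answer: -74254/428627287 ≈ -0.00017324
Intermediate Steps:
a = 1172/137 (a = -2344*(-1/274) = 1172/137 ≈ 8.5547)
x = -1/542 (x = 1/(-542) = -1/542 ≈ -0.0018450)
D = 53115/542 (D = 98 - 1/542 = 53115/542 ≈ 97.998)
A = -560939/137 (A = 1172/137 - 1*4103 = 1172/137 - 4103 = -560939/137 ≈ -4094.4)
1/(A + (D - 1*1776)) = 1/(-560939/137 + (53115/542 - 1*1776)) = 1/(-560939/137 + (53115/542 - 1776)) = 1/(-560939/137 - 909477/542) = 1/(-428627287/74254) = -74254/428627287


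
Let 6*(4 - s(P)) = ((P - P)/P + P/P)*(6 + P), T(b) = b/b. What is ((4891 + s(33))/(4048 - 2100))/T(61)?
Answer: 9777/3896 ≈ 2.5095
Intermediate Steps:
T(b) = 1
s(P) = 3 - P/6 (s(P) = 4 - ((P - P)/P + P/P)*(6 + P)/6 = 4 - (0/P + 1)*(6 + P)/6 = 4 - (0 + 1)*(6 + P)/6 = 4 - (6 + P)/6 = 4 + (-1 - P/6) = 3 - P/6)
((4891 + s(33))/(4048 - 2100))/T(61) = ((4891 + (3 - ⅙*33))/(4048 - 2100))/1 = ((4891 + (3 - 11/2))/1948)*1 = ((4891 - 5/2)*(1/1948))*1 = ((9777/2)*(1/1948))*1 = (9777/3896)*1 = 9777/3896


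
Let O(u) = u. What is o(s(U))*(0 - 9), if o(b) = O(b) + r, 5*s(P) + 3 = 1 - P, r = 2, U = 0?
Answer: -72/5 ≈ -14.400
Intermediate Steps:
s(P) = -⅖ - P/5 (s(P) = -⅗ + (1 - P)/5 = -⅗ + (⅕ - P/5) = -⅖ - P/5)
o(b) = 2 + b (o(b) = b + 2 = 2 + b)
o(s(U))*(0 - 9) = (2 + (-⅖ - ⅕*0))*(0 - 9) = (2 + (-⅖ + 0))*(-9) = (2 - ⅖)*(-9) = (8/5)*(-9) = -72/5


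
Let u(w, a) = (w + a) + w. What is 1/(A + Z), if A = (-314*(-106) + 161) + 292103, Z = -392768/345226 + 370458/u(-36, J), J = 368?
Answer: 25546724/8348628773297 ≈ 3.0600e-6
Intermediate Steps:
u(w, a) = a + 2*w (u(w, a) = (a + w) + w = a + 2*w)
Z = 31943868545/25546724 (Z = -392768/345226 + 370458/(368 + 2*(-36)) = -392768*1/345226 + 370458/(368 - 72) = -196384/172613 + 370458/296 = -196384/172613 + 370458*(1/296) = -196384/172613 + 185229/148 = 31943868545/25546724 ≈ 1250.4)
A = 325548 (A = (33284 + 161) + 292103 = 33445 + 292103 = 325548)
1/(A + Z) = 1/(325548 + 31943868545/25546724) = 1/(8348628773297/25546724) = 25546724/8348628773297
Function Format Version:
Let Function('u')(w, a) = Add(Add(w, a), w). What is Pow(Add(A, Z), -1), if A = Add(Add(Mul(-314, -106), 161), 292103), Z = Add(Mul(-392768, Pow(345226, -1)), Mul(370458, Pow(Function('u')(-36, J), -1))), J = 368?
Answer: Rational(25546724, 8348628773297) ≈ 3.0600e-6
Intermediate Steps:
Function('u')(w, a) = Add(a, Mul(2, w)) (Function('u')(w, a) = Add(Add(a, w), w) = Add(a, Mul(2, w)))
Z = Rational(31943868545, 25546724) (Z = Add(Mul(-392768, Pow(345226, -1)), Mul(370458, Pow(Add(368, Mul(2, -36)), -1))) = Add(Mul(-392768, Rational(1, 345226)), Mul(370458, Pow(Add(368, -72), -1))) = Add(Rational(-196384, 172613), Mul(370458, Pow(296, -1))) = Add(Rational(-196384, 172613), Mul(370458, Rational(1, 296))) = Add(Rational(-196384, 172613), Rational(185229, 148)) = Rational(31943868545, 25546724) ≈ 1250.4)
A = 325548 (A = Add(Add(33284, 161), 292103) = Add(33445, 292103) = 325548)
Pow(Add(A, Z), -1) = Pow(Add(325548, Rational(31943868545, 25546724)), -1) = Pow(Rational(8348628773297, 25546724), -1) = Rational(25546724, 8348628773297)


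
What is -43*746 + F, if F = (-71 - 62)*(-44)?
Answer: -26226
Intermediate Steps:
F = 5852 (F = -133*(-44) = 5852)
-43*746 + F = -43*746 + 5852 = -32078 + 5852 = -26226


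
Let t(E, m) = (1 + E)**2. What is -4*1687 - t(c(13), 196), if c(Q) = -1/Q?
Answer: -1140556/169 ≈ -6748.9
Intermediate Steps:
-4*1687 - t(c(13), 196) = -4*1687 - (1 - 1/13)**2 = -6748 - (1 - 1*1/13)**2 = -6748 - (1 - 1/13)**2 = -6748 - (12/13)**2 = -6748 - 1*144/169 = -6748 - 144/169 = -1140556/169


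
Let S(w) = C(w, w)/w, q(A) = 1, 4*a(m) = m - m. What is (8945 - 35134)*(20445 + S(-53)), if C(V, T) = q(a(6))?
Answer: -28377981376/53 ≈ -5.3543e+8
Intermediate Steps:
a(m) = 0 (a(m) = (m - m)/4 = (¼)*0 = 0)
C(V, T) = 1
S(w) = 1/w
(8945 - 35134)*(20445 + S(-53)) = (8945 - 35134)*(20445 + 1/(-53)) = -26189*(20445 - 1/53) = -26189*1083584/53 = -28377981376/53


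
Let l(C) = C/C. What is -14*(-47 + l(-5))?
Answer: 644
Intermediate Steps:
l(C) = 1
-14*(-47 + l(-5)) = -14*(-47 + 1) = -14*(-46) = 644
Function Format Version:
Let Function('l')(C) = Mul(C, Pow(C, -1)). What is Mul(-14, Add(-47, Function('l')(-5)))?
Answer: 644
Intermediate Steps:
Function('l')(C) = 1
Mul(-14, Add(-47, Function('l')(-5))) = Mul(-14, Add(-47, 1)) = Mul(-14, -46) = 644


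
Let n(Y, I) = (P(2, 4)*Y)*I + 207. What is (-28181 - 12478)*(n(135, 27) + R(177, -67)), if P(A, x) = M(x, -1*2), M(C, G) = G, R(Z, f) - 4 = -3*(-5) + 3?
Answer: 287093199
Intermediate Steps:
R(Z, f) = 22 (R(Z, f) = 4 + (-3*(-5) + 3) = 4 + (15 + 3) = 4 + 18 = 22)
P(A, x) = -2 (P(A, x) = -1*2 = -2)
n(Y, I) = 207 - 2*I*Y (n(Y, I) = (-2*Y)*I + 207 = -2*I*Y + 207 = 207 - 2*I*Y)
(-28181 - 12478)*(n(135, 27) + R(177, -67)) = (-28181 - 12478)*((207 - 2*27*135) + 22) = -40659*((207 - 7290) + 22) = -40659*(-7083 + 22) = -40659*(-7061) = 287093199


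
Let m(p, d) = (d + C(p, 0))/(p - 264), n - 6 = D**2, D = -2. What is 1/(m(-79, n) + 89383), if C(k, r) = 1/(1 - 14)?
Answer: 4459/398558668 ≈ 1.1188e-5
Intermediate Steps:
C(k, r) = -1/13 (C(k, r) = 1/(-13) = -1/13)
n = 10 (n = 6 + (-2)**2 = 6 + 4 = 10)
m(p, d) = (-1/13 + d)/(-264 + p) (m(p, d) = (d - 1/13)/(p - 264) = (-1/13 + d)/(-264 + p))
1/(m(-79, n) + 89383) = 1/((-1/13 + 10)/(-264 - 79) + 89383) = 1/((129/13)/(-343) + 89383) = 1/(-1/343*129/13 + 89383) = 1/(-129/4459 + 89383) = 1/(398558668/4459) = 4459/398558668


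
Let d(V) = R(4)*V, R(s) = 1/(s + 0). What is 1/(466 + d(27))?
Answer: 4/1891 ≈ 0.0021153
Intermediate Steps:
R(s) = 1/s
d(V) = V/4
1/(466 + d(27)) = 1/(466 + (1/4)*27) = 1/(466 + 27/4) = 1/(1891/4) = 4/1891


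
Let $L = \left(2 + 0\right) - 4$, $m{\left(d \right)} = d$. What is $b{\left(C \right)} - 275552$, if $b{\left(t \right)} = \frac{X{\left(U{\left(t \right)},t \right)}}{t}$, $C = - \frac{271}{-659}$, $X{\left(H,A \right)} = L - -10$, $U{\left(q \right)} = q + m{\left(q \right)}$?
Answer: $- \frac{74669320}{271} \approx -2.7553 \cdot 10^{5}$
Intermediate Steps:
$U{\left(q \right)} = 2 q$ ($U{\left(q \right)} = q + q = 2 q$)
$L = -2$ ($L = 2 - 4 = -2$)
$X{\left(H,A \right)} = 8$ ($X{\left(H,A \right)} = -2 - -10 = -2 + 10 = 8$)
$C = \frac{271}{659}$ ($C = \left(-271\right) \left(- \frac{1}{659}\right) = \frac{271}{659} \approx 0.41123$)
$b{\left(t \right)} = \frac{8}{t}$
$b{\left(C \right)} - 275552 = \frac{8}{\frac{271}{659}} - 275552 = 8 \cdot \frac{659}{271} - 275552 = \frac{5272}{271} - 275552 = - \frac{74669320}{271}$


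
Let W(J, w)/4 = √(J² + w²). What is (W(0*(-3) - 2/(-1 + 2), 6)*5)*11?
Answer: 440*√10 ≈ 1391.4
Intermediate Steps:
W(J, w) = 4*√(J² + w²)
(W(0*(-3) - 2/(-1 + 2), 6)*5)*11 = ((4*√((0*(-3) - 2/(-1 + 2))² + 6²))*5)*11 = ((4*√((0 - 2/1)² + 36))*5)*11 = ((4*√((0 - 2*1)² + 36))*5)*11 = ((4*√((0 - 2)² + 36))*5)*11 = ((4*√((-2)² + 36))*5)*11 = ((4*√(4 + 36))*5)*11 = ((4*√40)*5)*11 = ((4*(2*√10))*5)*11 = ((8*√10)*5)*11 = (40*√10)*11 = 440*√10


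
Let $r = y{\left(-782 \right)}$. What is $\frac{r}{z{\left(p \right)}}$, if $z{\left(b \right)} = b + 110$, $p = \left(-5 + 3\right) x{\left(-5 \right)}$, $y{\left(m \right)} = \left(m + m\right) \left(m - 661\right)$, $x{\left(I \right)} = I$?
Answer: $\frac{188071}{10} \approx 18807.0$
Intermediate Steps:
$y{\left(m \right)} = 2 m \left(-661 + m\right)$
$r = 2256852$ ($r = 2 \left(-782\right) \left(-661 - 782\right) = 2 \left(-782\right) \left(-1443\right) = 2256852$)
$p = 10$ ($p = \left(-5 + 3\right) \left(-5\right) = \left(-2\right) \left(-5\right) = 10$)
$z{\left(b \right)} = 110 + b$
$\frac{r}{z{\left(p \right)}} = \frac{2256852}{110 + 10} = \frac{2256852}{120} = 2256852 \cdot \frac{1}{120} = \frac{188071}{10}$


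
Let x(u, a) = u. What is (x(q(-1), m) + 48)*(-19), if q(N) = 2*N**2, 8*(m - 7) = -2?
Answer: -950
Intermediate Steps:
m = 27/4 (m = 7 + (1/8)*(-2) = 7 - 1/4 = 27/4 ≈ 6.7500)
(x(q(-1), m) + 48)*(-19) = (2*(-1)**2 + 48)*(-19) = (2*1 + 48)*(-19) = (2 + 48)*(-19) = 50*(-19) = -950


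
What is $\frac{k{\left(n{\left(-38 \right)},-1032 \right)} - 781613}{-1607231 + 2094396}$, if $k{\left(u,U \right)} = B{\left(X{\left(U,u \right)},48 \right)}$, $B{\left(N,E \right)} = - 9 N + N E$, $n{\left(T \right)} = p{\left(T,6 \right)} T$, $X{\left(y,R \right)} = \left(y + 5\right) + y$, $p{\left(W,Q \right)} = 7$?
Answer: $- \frac{861914}{487165} \approx -1.7692$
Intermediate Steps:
$X{\left(y,R \right)} = 5 + 2 y$ ($X{\left(y,R \right)} = \left(5 + y\right) + y = 5 + 2 y$)
$n{\left(T \right)} = 7 T$
$B{\left(N,E \right)} = - 9 N + E N$
$k{\left(u,U \right)} = 195 + 78 U$ ($k{\left(u,U \right)} = \left(5 + 2 U\right) \left(-9 + 48\right) = \left(5 + 2 U\right) 39 = 195 + 78 U$)
$\frac{k{\left(n{\left(-38 \right)},-1032 \right)} - 781613}{-1607231 + 2094396} = \frac{\left(195 + 78 \left(-1032\right)\right) - 781613}{-1607231 + 2094396} = \frac{\left(195 - 80496\right) - 781613}{487165} = \left(-80301 - 781613\right) \frac{1}{487165} = \left(-861914\right) \frac{1}{487165} = - \frac{861914}{487165}$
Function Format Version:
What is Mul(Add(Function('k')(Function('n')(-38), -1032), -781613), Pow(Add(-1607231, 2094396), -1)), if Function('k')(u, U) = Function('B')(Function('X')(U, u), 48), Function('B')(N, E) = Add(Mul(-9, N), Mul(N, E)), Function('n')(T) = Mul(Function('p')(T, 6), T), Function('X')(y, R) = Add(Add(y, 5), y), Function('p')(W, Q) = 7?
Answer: Rational(-861914, 487165) ≈ -1.7692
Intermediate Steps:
Function('X')(y, R) = Add(5, Mul(2, y)) (Function('X')(y, R) = Add(Add(5, y), y) = Add(5, Mul(2, y)))
Function('n')(T) = Mul(7, T)
Function('B')(N, E) = Add(Mul(-9, N), Mul(E, N))
Function('k')(u, U) = Add(195, Mul(78, U)) (Function('k')(u, U) = Mul(Add(5, Mul(2, U)), Add(-9, 48)) = Mul(Add(5, Mul(2, U)), 39) = Add(195, Mul(78, U)))
Mul(Add(Function('k')(Function('n')(-38), -1032), -781613), Pow(Add(-1607231, 2094396), -1)) = Mul(Add(Add(195, Mul(78, -1032)), -781613), Pow(Add(-1607231, 2094396), -1)) = Mul(Add(Add(195, -80496), -781613), Pow(487165, -1)) = Mul(Add(-80301, -781613), Rational(1, 487165)) = Mul(-861914, Rational(1, 487165)) = Rational(-861914, 487165)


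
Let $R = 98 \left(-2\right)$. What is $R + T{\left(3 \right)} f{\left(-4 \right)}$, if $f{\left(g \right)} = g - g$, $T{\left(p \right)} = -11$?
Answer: $-196$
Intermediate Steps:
$R = -196$
$f{\left(g \right)} = 0$
$R + T{\left(3 \right)} f{\left(-4 \right)} = -196 - 0 = -196 + 0 = -196$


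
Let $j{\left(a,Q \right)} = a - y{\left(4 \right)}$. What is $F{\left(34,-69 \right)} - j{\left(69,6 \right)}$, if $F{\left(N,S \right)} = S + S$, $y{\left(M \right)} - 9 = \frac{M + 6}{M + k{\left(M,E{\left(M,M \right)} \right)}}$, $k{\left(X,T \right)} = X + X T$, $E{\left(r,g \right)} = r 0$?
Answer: $- \frac{787}{4} \approx -196.75$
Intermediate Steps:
$E{\left(r,g \right)} = 0$
$k{\left(X,T \right)} = X + T X$
$y{\left(M \right)} = 9 + \frac{6 + M}{2 M}$ ($y{\left(M \right)} = 9 + \frac{M + 6}{M + M \left(1 + 0\right)} = 9 + \frac{6 + M}{M + M 1} = 9 + \frac{6 + M}{M + M} = 9 + \frac{6 + M}{2 M}$)
$F{\left(N,S \right)} = 2 S$
$j{\left(a,Q \right)} = - \frac{41}{4} + a$ ($j{\left(a,Q \right)} = a - \left(\frac{19}{2} + \frac{3}{4}\right) = a - \frac{41}{4} = - \frac{41}{4} + a$)
$F{\left(34,-69 \right)} - j{\left(69,6 \right)} = 2 \left(-69\right) - \left(- \frac{41}{4} + 69\right) = -138 - \frac{235}{4} = - \frac{787}{4}$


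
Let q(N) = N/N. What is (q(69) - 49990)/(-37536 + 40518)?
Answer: -16663/994 ≈ -16.764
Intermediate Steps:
q(N) = 1
(q(69) - 49990)/(-37536 + 40518) = (1 - 49990)/(-37536 + 40518) = -49989/2982 = -49989*1/2982 = -16663/994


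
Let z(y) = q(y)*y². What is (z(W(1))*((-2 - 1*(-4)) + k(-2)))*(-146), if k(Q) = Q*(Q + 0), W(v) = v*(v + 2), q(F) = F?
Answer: -23652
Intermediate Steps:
W(v) = v*(2 + v)
z(y) = y³ (z(y) = y*y² = y³)
k(Q) = Q² (k(Q) = Q*Q = Q²)
(z(W(1))*((-2 - 1*(-4)) + k(-2)))*(-146) = ((1*(2 + 1))³*((-2 - 1*(-4)) + (-2)²))*(-146) = ((1*3)³*((-2 + 4) + 4))*(-146) = (3³*(2 + 4))*(-146) = (27*6)*(-146) = 162*(-146) = -23652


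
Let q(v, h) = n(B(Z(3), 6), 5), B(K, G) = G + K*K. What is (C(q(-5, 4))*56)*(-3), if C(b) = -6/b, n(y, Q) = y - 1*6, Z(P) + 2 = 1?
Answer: 1008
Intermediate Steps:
Z(P) = -1 (Z(P) = -2 + 1 = -1)
B(K, G) = G + K**2
n(y, Q) = -6 + y (n(y, Q) = y - 6 = -6 + y)
q(v, h) = 1 (q(v, h) = -6 + (6 + (-1)**2) = -6 + (6 + 1) = -6 + 7 = 1)
(C(q(-5, 4))*56)*(-3) = (-6/1*56)*(-3) = (-6*1*56)*(-3) = -6*56*(-3) = -336*(-3) = 1008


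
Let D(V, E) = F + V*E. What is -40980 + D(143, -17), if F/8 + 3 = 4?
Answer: -43403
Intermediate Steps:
F = 8 (F = -24 + 8*4 = -24 + 32 = 8)
D(V, E) = 8 + E*V (D(V, E) = 8 + V*E = 8 + E*V)
-40980 + D(143, -17) = -40980 + (8 - 17*143) = -40980 + (8 - 2431) = -40980 - 2423 = -43403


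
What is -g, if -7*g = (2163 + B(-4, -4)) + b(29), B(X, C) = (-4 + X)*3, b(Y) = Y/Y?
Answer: 2140/7 ≈ 305.71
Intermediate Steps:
b(Y) = 1
B(X, C) = -12 + 3*X
g = -2140/7 (g = -((2163 + (-12 + 3*(-4))) + 1)/7 = -((2163 + (-12 - 12)) + 1)/7 = -((2163 - 24) + 1)/7 = -(2139 + 1)/7 = -1/7*2140 = -2140/7 ≈ -305.71)
-g = -1*(-2140/7) = 2140/7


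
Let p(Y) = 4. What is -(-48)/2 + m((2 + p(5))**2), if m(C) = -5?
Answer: 19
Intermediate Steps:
-(-48)/2 + m((2 + p(5))**2) = -(-48)/2 - 5 = -4*(-6) - 5 = 24 - 5 = 19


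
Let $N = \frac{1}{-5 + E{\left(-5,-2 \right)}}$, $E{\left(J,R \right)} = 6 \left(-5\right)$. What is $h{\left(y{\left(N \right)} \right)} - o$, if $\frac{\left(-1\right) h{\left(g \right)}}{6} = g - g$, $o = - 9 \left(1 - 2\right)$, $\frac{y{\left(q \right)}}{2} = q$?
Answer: $-9$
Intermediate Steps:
$E{\left(J,R \right)} = -30$
$N = - \frac{1}{35}$ ($N = \frac{1}{-5 - 30} = \frac{1}{-35} = - \frac{1}{35} \approx -0.028571$)
$y{\left(q \right)} = 2 q$
$o = 9$ ($o = \left(-9\right) \left(-1\right) = 9$)
$h{\left(g \right)} = 0$ ($h{\left(g \right)} = - 6 \left(g - g\right) = \left(-6\right) 0 = 0$)
$h{\left(y{\left(N \right)} \right)} - o = 0 - 9 = -9$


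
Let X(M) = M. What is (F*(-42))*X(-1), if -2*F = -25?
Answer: 525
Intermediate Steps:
F = 25/2 (F = -½*(-25) = 25/2 ≈ 12.500)
(F*(-42))*X(-1) = ((25/2)*(-42))*(-1) = -525*(-1) = 525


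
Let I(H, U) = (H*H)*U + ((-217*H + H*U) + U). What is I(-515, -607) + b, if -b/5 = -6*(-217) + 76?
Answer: -160574712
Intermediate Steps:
I(H, U) = U - 217*H + H*U + U*H² (I(H, U) = H²*U + (U - 217*H + H*U) = U*H² + (U - 217*H + H*U) = U - 217*H + H*U + U*H²)
b = -6890 (b = -5*(-6*(-217) + 76) = -5*(1302 + 76) = -5*1378 = -6890)
I(-515, -607) + b = (-607 - 217*(-515) - 515*(-607) - 607*(-515)²) - 6890 = (-607 + 111755 + 312605 - 607*265225) - 6890 = (-607 + 111755 + 312605 - 160991575) - 6890 = -160567822 - 6890 = -160574712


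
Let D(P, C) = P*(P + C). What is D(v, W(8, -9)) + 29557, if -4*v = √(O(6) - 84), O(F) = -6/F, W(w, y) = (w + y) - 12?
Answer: 472827/16 + 13*I*√85/4 ≈ 29552.0 + 29.964*I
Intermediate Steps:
W(w, y) = -12 + w + y
v = -I*√85/4 (v = -√(-6/6 - 84)/4 = -√(-6*⅙ - 84)/4 = -√(-1 - 84)/4 = -I*√85/4 ≈ -2.3049*I)
D(P, C) = P*(C + P)
D(v, W(8, -9)) + 29557 = (-I*√85/4)*((-12 + 8 - 9) - I*√85/4) + 29557 = (-I*√85/4)*(-13 - I*√85/4) + 29557 = -I*√85*(-13 - I*√85/4)/4 + 29557 = 29557 - I*√85*(-13 - I*√85/4)/4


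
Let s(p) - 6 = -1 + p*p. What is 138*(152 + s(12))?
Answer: 41538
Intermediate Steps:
s(p) = 5 + p² (s(p) = 6 + (-1 + p*p) = 6 + (-1 + p²) = 5 + p²)
138*(152 + s(12)) = 138*(152 + (5 + 12²)) = 138*(152 + (5 + 144)) = 138*(152 + 149) = 138*301 = 41538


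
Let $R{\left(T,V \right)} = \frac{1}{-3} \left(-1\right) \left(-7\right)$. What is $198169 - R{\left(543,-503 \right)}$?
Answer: $\frac{594514}{3} \approx 1.9817 \cdot 10^{5}$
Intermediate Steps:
$R{\left(T,V \right)} = - \frac{7}{3}$ ($R{\left(T,V \right)} = \left(- \frac{1}{3}\right) \left(-1\right) \left(-7\right) = \frac{1}{3} \left(-7\right) = - \frac{7}{3}$)
$198169 - R{\left(543,-503 \right)} = 198169 - - \frac{7}{3} = 198169 + \frac{7}{3} = \frac{594514}{3}$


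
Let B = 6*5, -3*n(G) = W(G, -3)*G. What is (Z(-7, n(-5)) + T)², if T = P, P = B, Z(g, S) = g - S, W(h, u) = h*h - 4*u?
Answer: 13456/9 ≈ 1495.1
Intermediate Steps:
W(h, u) = h² - 4*u
n(G) = -G*(12 + G²)/3 (n(G) = -(G² - 4*(-3))*G/3 = -(G² + 12)*G/3 = -(12 + G²)*G/3 = -G*(12 + G²)/3)
B = 30
P = 30
T = 30
(Z(-7, n(-5)) + T)² = ((-7 - (-1)*(-5)*(12 + (-5)²)/3) + 30)² = ((-7 - (-1)*(-5)*(12 + 25)/3) + 30)² = ((-7 - (-1)*(-5)*37/3) + 30)² = ((-7 - 1*185/3) + 30)² = ((-7 - 185/3) + 30)² = (-206/3 + 30)² = (-116/3)² = 13456/9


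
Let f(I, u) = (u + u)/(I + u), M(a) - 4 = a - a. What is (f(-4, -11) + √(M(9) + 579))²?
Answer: 131659/225 + 44*√583/15 ≈ 655.98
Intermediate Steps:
M(a) = 4 (M(a) = 4 + (a - a) = 4 + 0 = 4)
f(I, u) = 2*u/(I + u) (f(I, u) = (2*u)/(I + u) = 2*u/(I + u))
(f(-4, -11) + √(M(9) + 579))² = (2*(-11)/(-4 - 11) + √(4 + 579))² = (2*(-11)/(-15) + √583)² = (2*(-11)*(-1/15) + √583)² = (22/15 + √583)²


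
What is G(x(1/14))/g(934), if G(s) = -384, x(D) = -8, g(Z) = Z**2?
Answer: -96/218089 ≈ -0.00044019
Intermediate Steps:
G(x(1/14))/g(934) = -384/(934**2) = -384/872356 = -384*1/872356 = -96/218089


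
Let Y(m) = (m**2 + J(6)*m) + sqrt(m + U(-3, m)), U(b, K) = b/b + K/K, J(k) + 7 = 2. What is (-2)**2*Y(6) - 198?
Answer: -174 + 8*sqrt(2) ≈ -162.69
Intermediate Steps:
J(k) = -5 (J(k) = -7 + 2 = -5)
U(b, K) = 2 (U(b, K) = 1 + 1 = 2)
Y(m) = m**2 + sqrt(2 + m) - 5*m (Y(m) = (m**2 - 5*m) + sqrt(m + 2) = (m**2 - 5*m) + sqrt(2 + m) = m**2 + sqrt(2 + m) - 5*m)
(-2)**2*Y(6) - 198 = (-2)**2*(6**2 + sqrt(2 + 6) - 5*6) - 198 = 4*(36 + sqrt(8) - 30) - 198 = 4*(36 + 2*sqrt(2) - 30) - 198 = 4*(6 + 2*sqrt(2)) - 198 = (24 + 8*sqrt(2)) - 198 = -174 + 8*sqrt(2)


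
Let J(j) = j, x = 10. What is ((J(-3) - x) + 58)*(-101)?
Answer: -4545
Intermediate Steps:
((J(-3) - x) + 58)*(-101) = ((-3 - 1*10) + 58)*(-101) = ((-3 - 10) + 58)*(-101) = (-13 + 58)*(-101) = 45*(-101) = -4545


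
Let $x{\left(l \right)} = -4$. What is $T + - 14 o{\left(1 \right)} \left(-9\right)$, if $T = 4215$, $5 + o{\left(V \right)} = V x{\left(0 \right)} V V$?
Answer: $3081$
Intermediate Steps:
$o{\left(V \right)} = -5 - 4 V^{3}$ ($o{\left(V \right)} = -5 + V \left(-4\right) V V = -5 + - 4 V V^{2} = -5 - 4 V^{3}$)
$T + - 14 o{\left(1 \right)} \left(-9\right) = 4215 + - 14 \left(-5 - 4 \cdot 1^{3}\right) \left(-9\right) = 4215 + - 14 \left(-5 - 4\right) \left(-9\right) = 4215 + \left(-14\right) \left(-9\right) \left(-9\right) = 4215 + 126 \left(-9\right) = 4215 - 1134 = 3081$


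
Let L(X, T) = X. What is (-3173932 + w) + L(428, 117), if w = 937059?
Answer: -2236445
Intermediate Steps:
(-3173932 + w) + L(428, 117) = (-3173932 + 937059) + 428 = -2236873 + 428 = -2236445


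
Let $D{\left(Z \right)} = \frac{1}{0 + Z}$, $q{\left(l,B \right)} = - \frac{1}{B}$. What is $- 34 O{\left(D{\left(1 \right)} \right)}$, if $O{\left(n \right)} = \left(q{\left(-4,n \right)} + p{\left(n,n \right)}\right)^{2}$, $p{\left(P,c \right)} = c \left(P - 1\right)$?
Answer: $-34$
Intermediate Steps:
$D{\left(Z \right)} = \frac{1}{Z}$
$p{\left(P,c \right)} = c \left(-1 + P\right)$
$O{\left(n \right)} = \left(- \frac{1}{n} + n \left(-1 + n\right)\right)^{2}$
$- 34 O{\left(D{\left(1 \right)} \right)} = - 34 \cdot \frac{1}{1} \left(-1 + \left(1^{-1}\right)^{2} \left(-1 + 1^{-1}\right)\right)^{2} = - 34 \cdot 1^{-2} \left(-1 + 1^{2} \left(-1 + 1\right)\right)^{2} = - 34 \cdot 1 \left(-1 + 1 \cdot 0\right)^{2} = - 34 \cdot 1 \left(-1 + 0\right)^{2} = - 34 \cdot 1 \left(-1\right)^{2} = - 34 \cdot 1 \cdot 1 = \left(-34\right) 1 = -34$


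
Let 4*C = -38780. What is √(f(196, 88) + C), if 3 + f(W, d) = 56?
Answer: I*√9642 ≈ 98.194*I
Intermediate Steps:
C = -9695 (C = (¼)*(-38780) = -9695)
f(W, d) = 53 (f(W, d) = -3 + 56 = 53)
√(f(196, 88) + C) = √(53 - 9695) = √(-9642) = I*√9642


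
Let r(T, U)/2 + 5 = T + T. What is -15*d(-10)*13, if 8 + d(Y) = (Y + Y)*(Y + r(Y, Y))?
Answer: -232440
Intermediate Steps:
r(T, U) = -10 + 4*T (r(T, U) = -10 + 2*(T + T) = -10 + 2*(2*T) = -10 + 4*T)
d(Y) = -8 + 2*Y*(-10 + 5*Y) (d(Y) = -8 + (Y + Y)*(Y + (-10 + 4*Y)) = -8 + (2*Y)*(-10 + 5*Y) = -8 + 2*Y*(-10 + 5*Y))
-15*d(-10)*13 = -15*(-8 - 20*(-10) + 10*(-10)²)*13 = -15*(-8 + 200 + 10*100)*13 = -15*(-8 + 200 + 1000)*13 = -15*1192*13 = -17880*13 = -232440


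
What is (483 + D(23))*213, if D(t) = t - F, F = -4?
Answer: 108630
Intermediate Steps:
D(t) = 4 + t (D(t) = t - 1*(-4) = t + 4 = 4 + t)
(483 + D(23))*213 = (483 + (4 + 23))*213 = (483 + 27)*213 = 510*213 = 108630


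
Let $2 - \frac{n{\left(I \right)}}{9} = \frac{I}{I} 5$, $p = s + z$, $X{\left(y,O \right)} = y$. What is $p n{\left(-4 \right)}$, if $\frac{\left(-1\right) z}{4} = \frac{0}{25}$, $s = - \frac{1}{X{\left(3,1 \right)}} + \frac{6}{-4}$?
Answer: $\frac{99}{2} \approx 49.5$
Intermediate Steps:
$s = - \frac{11}{6}$ ($s = - \frac{1}{3} + \frac{6}{-4} = \left(-1\right) \frac{1}{3} + 6 \left(- \frac{1}{4}\right) = - \frac{1}{3} - \frac{3}{2} = - \frac{11}{6} \approx -1.8333$)
$z = 0$ ($z = - 4 \cdot \frac{0}{25} = - 4 \cdot 0 \cdot \frac{1}{25} = \left(-4\right) 0 = 0$)
$p = - \frac{11}{6}$ ($p = - \frac{11}{6} + 0 = - \frac{11}{6} \approx -1.8333$)
$n{\left(I \right)} = -27$ ($n{\left(I \right)} = 18 - 9 \frac{I}{I} 5 = 18 - 9 \cdot 1 \cdot 5 = 18 - 45 = -27$)
$p n{\left(-4 \right)} = \left(- \frac{11}{6}\right) \left(-27\right) = \frac{99}{2}$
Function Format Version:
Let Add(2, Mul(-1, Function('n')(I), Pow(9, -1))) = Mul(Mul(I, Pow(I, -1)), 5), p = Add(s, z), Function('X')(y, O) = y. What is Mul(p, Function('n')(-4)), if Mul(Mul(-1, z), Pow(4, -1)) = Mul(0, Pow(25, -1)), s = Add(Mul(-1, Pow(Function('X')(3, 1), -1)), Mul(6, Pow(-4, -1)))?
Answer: Rational(99, 2) ≈ 49.500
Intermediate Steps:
s = Rational(-11, 6) (s = Add(Mul(-1, Pow(3, -1)), Mul(6, Pow(-4, -1))) = Add(Mul(-1, Rational(1, 3)), Mul(6, Rational(-1, 4))) = Add(Rational(-1, 3), Rational(-3, 2)) = Rational(-11, 6) ≈ -1.8333)
z = 0 (z = Mul(-4, Mul(0, Pow(25, -1))) = Mul(-4, Mul(0, Rational(1, 25))) = Mul(-4, 0) = 0)
p = Rational(-11, 6) (p = Add(Rational(-11, 6), 0) = Rational(-11, 6) ≈ -1.8333)
Function('n')(I) = -27 (Function('n')(I) = Add(18, Mul(-9, Mul(Mul(I, Pow(I, -1)), 5))) = Add(18, Mul(-9, Mul(1, 5))) = Add(18, Mul(-9, 5)) = Add(18, -45) = -27)
Mul(p, Function('n')(-4)) = Mul(Rational(-11, 6), -27) = Rational(99, 2)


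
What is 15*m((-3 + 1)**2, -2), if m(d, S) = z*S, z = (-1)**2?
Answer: -30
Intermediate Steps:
z = 1
m(d, S) = S (m(d, S) = 1*S = S)
15*m((-3 + 1)**2, -2) = 15*(-2) = -30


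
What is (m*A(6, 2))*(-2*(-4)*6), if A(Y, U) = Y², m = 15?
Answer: 25920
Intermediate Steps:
(m*A(6, 2))*(-2*(-4)*6) = (15*6²)*(-2*(-4)*6) = (15*36)*(8*6) = 540*48 = 25920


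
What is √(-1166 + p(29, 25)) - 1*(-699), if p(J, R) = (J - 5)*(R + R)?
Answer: 699 + √34 ≈ 704.83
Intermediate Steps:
p(J, R) = 2*R*(-5 + J) (p(J, R) = (-5 + J)*(2*R) = 2*R*(-5 + J))
√(-1166 + p(29, 25)) - 1*(-699) = √(-1166 + 2*25*(-5 + 29)) - 1*(-699) = √(-1166 + 2*25*24) + 699 = √(-1166 + 1200) + 699 = √34 + 699 = 699 + √34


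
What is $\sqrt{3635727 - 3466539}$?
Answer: $2 \sqrt{42297} \approx 411.32$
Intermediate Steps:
$\sqrt{3635727 - 3466539} = \sqrt{169188} = 2 \sqrt{42297}$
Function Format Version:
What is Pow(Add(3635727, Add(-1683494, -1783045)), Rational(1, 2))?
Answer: Mul(2, Pow(42297, Rational(1, 2))) ≈ 411.32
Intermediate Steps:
Pow(Add(3635727, Add(-1683494, -1783045)), Rational(1, 2)) = Pow(Add(3635727, -3466539), Rational(1, 2)) = Pow(169188, Rational(1, 2)) = Mul(2, Pow(42297, Rational(1, 2)))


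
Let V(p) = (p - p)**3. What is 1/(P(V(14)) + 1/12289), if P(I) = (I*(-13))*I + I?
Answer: 12289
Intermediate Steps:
V(p) = 0 (V(p) = 0**3 = 0)
P(I) = I - 13*I**2 (P(I) = (-13*I)*I + I = -13*I**2 + I = I - 13*I**2)
1/(P(V(14)) + 1/12289) = 1/(0*(1 - 13*0) + 1/12289) = 1/(0*(1 + 0) + 1/12289) = 1/(0*1 + 1/12289) = 1/(0 + 1/12289) = 1/(1/12289) = 12289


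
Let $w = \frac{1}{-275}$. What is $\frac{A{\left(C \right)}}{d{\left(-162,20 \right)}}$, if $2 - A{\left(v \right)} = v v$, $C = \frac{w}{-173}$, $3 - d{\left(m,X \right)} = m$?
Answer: $\frac{4526761249}{373457803125} \approx 0.012121$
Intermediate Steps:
$w = - \frac{1}{275} \approx -0.0036364$
$d{\left(m,X \right)} = 3 - m$
$C = \frac{1}{47575}$ ($C = - \frac{1}{275 \left(-173\right)} = \left(- \frac{1}{275}\right) \left(- \frac{1}{173}\right) = \frac{1}{47575} \approx 2.1019 \cdot 10^{-5}$)
$A{\left(v \right)} = 2 - v^{2}$ ($A{\left(v \right)} = 2 - v v = 2 - v^{2}$)
$\frac{A{\left(C \right)}}{d{\left(-162,20 \right)}} = \frac{2 - \left(\frac{1}{47575}\right)^{2}}{3 - -162} = \frac{2 - \frac{1}{2263380625}}{3 + 162} = \frac{2 - \frac{1}{2263380625}}{165} = \frac{4526761249}{2263380625} \cdot \frac{1}{165} = \frac{4526761249}{373457803125}$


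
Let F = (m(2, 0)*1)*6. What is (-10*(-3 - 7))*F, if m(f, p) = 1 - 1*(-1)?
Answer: 1200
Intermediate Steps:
m(f, p) = 2 (m(f, p) = 1 + 1 = 2)
F = 12 (F = (2*1)*6 = 2*6 = 12)
(-10*(-3 - 7))*F = -10*(-3 - 7)*12 = -10*(-10)*12 = 100*12 = 1200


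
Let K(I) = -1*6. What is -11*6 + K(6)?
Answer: -72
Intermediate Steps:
K(I) = -6
-11*6 + K(6) = -11*6 - 6 = -66 - 6 = -72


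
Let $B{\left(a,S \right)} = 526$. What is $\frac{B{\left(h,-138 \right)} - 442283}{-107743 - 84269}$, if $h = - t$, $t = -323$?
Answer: $\frac{441757}{192012} \approx 2.3007$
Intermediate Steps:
$h = 323$ ($h = \left(-1\right) \left(-323\right) = 323$)
$\frac{B{\left(h,-138 \right)} - 442283}{-107743 - 84269} = \frac{526 - 442283}{-107743 - 84269} = - \frac{441757}{-192012} = \left(-441757\right) \left(- \frac{1}{192012}\right) = \frac{441757}{192012}$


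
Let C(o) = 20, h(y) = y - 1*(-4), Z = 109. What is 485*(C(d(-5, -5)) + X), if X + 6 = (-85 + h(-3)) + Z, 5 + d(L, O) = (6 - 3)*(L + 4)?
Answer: 18915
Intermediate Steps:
h(y) = 4 + y (h(y) = y + 4 = 4 + y)
d(L, O) = 7 + 3*L (d(L, O) = -5 + (6 - 3)*(L + 4) = -5 + 3*(4 + L) = -5 + (12 + 3*L) = 7 + 3*L)
X = 19 (X = -6 + ((-85 + (4 - 3)) + 109) = -6 + ((-85 + 1) + 109) = -6 + (-84 + 109) = -6 + 25 = 19)
485*(C(d(-5, -5)) + X) = 485*(20 + 19) = 485*39 = 18915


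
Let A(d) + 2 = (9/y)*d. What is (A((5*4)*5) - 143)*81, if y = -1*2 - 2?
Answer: -29970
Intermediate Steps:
y = -4 (y = -2 - 2 = -4)
A(d) = -2 - 9*d/4 (A(d) = -2 + (9/(-4))*d = -2 + (9*(-¼))*d = -2 - 9*d/4)
(A((5*4)*5) - 143)*81 = ((-2 - 9*5*4*5/4) - 143)*81 = ((-2 - 45*5) - 143)*81 = ((-2 - 9/4*100) - 143)*81 = ((-2 - 225) - 143)*81 = (-227 - 143)*81 = -370*81 = -29970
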